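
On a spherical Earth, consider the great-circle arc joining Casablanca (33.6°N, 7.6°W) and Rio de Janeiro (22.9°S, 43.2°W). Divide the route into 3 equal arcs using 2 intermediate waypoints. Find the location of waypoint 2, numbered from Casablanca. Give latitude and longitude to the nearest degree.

≈ 4°S, 32°W

Convert each endpoint to a unit vector on the sphere (x = cos φ cos λ, y = cos φ sin λ, z = sin φ).
The central angle between the endpoints is δ = arccos(p₁·p₂) ≈ 1.150 rad (65.9°).
Interpolate at f = 2/3 with slerp weights a = sin((1−f)δ)/sin δ ≈ 0.410, b = sin(fδ)/sin δ ≈ 0.760.
p = a·p₁ + b·p₂ ≈ (0.849, -0.524, -0.069); φ = arcsin(p_z) ≈ -3.96°, λ = atan2(p_y, p_x) ≈ -31.71°.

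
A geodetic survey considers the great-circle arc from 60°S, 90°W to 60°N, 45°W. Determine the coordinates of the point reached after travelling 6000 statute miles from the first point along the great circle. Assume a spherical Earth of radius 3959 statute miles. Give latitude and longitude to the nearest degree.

Write both endpoints as unit vectors p₁, p₂ with components (cos φ cos λ, cos φ sin λ, sin φ).
The central angle between the endpoints is δ = arccos(p₁·p₂) ≈ 2.181 rad (125.0°). The total great-circle distance is δ·R ≈ 2.181 × 3959 ≈ 8635 mi, so the target fraction is f = 6000/8635 ≈ 0.695.
Interpolate at f ≈ 0.695 with slerp weights a = sin((1−f)δ)/sin δ ≈ 0.754, b = sin(fδ)/sin δ ≈ 1.219.
p = a·p₁ + b·p₂ ≈ (0.431, -0.808, 0.403); φ = arcsin(p_z) ≈ 23.74°, λ = atan2(p_y, p_x) ≈ -61.92°.

≈ 24°N, 62°W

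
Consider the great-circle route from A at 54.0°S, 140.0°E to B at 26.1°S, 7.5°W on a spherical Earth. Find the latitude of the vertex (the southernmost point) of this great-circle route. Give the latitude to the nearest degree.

The great circle lies in the plane with unit normal n̂ = (p₁ × p₂)/|p₁ × p₂|.
Here n̂_z ≈ -0.285; the vertex latitude is φ_max = arccos|n̂_z| ≈ 73.5°.

≈ 73°S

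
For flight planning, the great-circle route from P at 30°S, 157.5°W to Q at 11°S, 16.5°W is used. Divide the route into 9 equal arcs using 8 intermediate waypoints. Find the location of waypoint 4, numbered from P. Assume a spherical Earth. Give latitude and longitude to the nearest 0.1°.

From cos δ = sin φ₁ sin φ₂ + cos φ₁ cos φ₂ cos Δλ, the central angle is δ ≈ 2.172 rad (124.4°).
Interpolate at f = 4/9 with slerp weights a = sin((1−f)δ)/sin δ ≈ 1.133, b = sin(fδ)/sin δ ≈ 0.997.
p = a·p₁ + b·p₂ ≈ (0.032, -0.653, -0.756); φ = arcsin(p_z) ≈ -49.16°, λ = atan2(p_y, p_x) ≈ -87.21°.

≈ 49.2°S, 87.2°W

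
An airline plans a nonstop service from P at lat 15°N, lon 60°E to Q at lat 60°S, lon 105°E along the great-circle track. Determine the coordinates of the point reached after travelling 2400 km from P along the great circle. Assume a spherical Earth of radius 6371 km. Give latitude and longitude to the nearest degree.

Write both endpoints as unit vectors p₁, p₂ with components (cos φ cos λ, cos φ sin λ, sin φ).
The central angle between the endpoints is δ = arccos(p₁·p₂) ≈ 1.453 rad (83.3°). The total great-circle distance is δ·R ≈ 1.453 × 6371 ≈ 9258 km, so the target fraction is f = 2400/9258 ≈ 0.259.
Interpolate at f ≈ 0.259 with slerp weights a = sin((1−f)δ)/sin δ ≈ 0.886, b = sin(fδ)/sin δ ≈ 0.370.
p = a·p₁ + b·p₂ ≈ (0.380, 0.920, -0.091); φ = arcsin(p_z) ≈ -5.24°, λ = atan2(p_y, p_x) ≈ 67.56°.

≈ lat 5°S, lon 68°E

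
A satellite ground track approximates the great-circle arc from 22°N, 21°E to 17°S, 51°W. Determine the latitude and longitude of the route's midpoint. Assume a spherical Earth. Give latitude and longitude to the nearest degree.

Convert each endpoint to a unit vector on the sphere (x = cos φ cos λ, y = cos φ sin λ, z = sin φ).
The central angle between the endpoints is δ = arccos(p₁·p₂) ≈ 1.406 rad (80.5°).
Interpolate at f = 1/2 with slerp weights a = sin((1−f)δ)/sin δ ≈ 0.655, b = sin(fδ)/sin δ ≈ 0.655.
p = a·p₁ + b·p₂ ≈ (0.962, -0.269, 0.054); φ = arcsin(p_z) ≈ 3.09°, λ = atan2(p_y, p_x) ≈ -15.64°.

≈ 3°N, 16°W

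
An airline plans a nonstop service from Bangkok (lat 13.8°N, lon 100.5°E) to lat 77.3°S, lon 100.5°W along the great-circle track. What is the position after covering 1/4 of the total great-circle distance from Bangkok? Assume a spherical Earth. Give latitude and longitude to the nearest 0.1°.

≈ lat 15.0°S, lon 103.0°E

Convert each endpoint to a unit vector on the sphere (x = cos φ cos λ, y = cos φ sin λ, z = sin φ).
The central angle between the endpoints is δ = arccos(p₁·p₂) ≈ 2.018 rad (115.6°).
Interpolate at f = 1/4 with slerp weights a = sin((1−f)δ)/sin δ ≈ 1.107, b = sin(fδ)/sin δ ≈ 0.536.
p = a·p₁ + b·p₂ ≈ (-0.217, 0.941, -0.259); φ = arcsin(p_z) ≈ -14.99°, λ = atan2(p_y, p_x) ≈ 103.00°.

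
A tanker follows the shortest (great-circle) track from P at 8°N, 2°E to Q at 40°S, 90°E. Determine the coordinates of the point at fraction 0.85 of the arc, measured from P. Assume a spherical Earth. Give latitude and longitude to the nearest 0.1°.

Convert each endpoint to a unit vector on the sphere (x = cos φ cos λ, y = cos φ sin λ, z = sin φ).
The central angle between the endpoints is δ = arccos(p₁·p₂) ≈ 1.634 rad (93.6°).
Interpolate at f = 0.85 with slerp weights a = sin((1−f)δ)/sin δ ≈ 0.243, b = sin(fδ)/sin δ ≈ 0.985.
p = a·p₁ + b·p₂ ≈ (0.241, 0.763, -0.600); φ = arcsin(p_z) ≈ -36.84°, λ = atan2(p_y, p_x) ≈ 72.50°.

≈ 36.8°S, 72.5°E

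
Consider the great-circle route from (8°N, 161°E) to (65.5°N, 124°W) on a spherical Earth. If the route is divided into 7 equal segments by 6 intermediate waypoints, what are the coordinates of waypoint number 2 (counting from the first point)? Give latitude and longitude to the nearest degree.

≈ (28°N, 171°E)

Write both endpoints as unit vectors p₁, p₂ with components (cos φ cos λ, cos φ sin λ, sin φ).
The central angle between the endpoints is δ = arccos(p₁·p₂) ≈ 1.336 rad (76.5°).
Interpolate at f = 2/7 with slerp weights a = sin((1−f)δ)/sin δ ≈ 0.839, b = sin(fδ)/sin δ ≈ 0.383.
p = a·p₁ + b·p₂ ≈ (-0.874, 0.139, 0.465); φ = arcsin(p_z) ≈ 27.73°, λ = atan2(p_y, p_x) ≈ 170.98°.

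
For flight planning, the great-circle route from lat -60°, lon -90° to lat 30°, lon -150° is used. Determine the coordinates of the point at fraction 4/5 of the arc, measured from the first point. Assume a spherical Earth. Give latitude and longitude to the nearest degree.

Convert each endpoint to a unit vector on the sphere (x = cos φ cos λ, y = cos φ sin λ, z = sin φ).
The central angle between the endpoints is δ = arccos(p₁·p₂) ≈ 1.789 rad (102.5°).
Interpolate at f = 4/5 with slerp weights a = sin((1−f)δ)/sin δ ≈ 0.359, b = sin(fδ)/sin δ ≈ 1.014.
p = a·p₁ + b·p₂ ≈ (-0.761, -0.619, 0.196); φ = arcsin(p_z) ≈ 11.33°, λ = atan2(p_y, p_x) ≈ -140.88°.

≈ lat 11°, lon -141°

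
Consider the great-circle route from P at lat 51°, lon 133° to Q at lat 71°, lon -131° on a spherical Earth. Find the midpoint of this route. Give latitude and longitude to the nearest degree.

Convert each endpoint to a unit vector on the sphere (x = cos φ cos λ, y = cos φ sin λ, z = sin φ).
The central angle between the endpoints is δ = arccos(p₁·p₂) ≈ 0.776 rad (44.5°).
Interpolate at f = 1/2 with slerp weights a = sin((1−f)δ)/sin δ ≈ 0.540, b = sin(fδ)/sin δ ≈ 0.540.
p = a·p₁ + b·p₂ ≈ (-0.347, 0.116, 0.931); φ = arcsin(p_z) ≈ 68.53°, λ = atan2(p_y, p_x) ≈ 161.54°.

≈ lat 69°, lon 162°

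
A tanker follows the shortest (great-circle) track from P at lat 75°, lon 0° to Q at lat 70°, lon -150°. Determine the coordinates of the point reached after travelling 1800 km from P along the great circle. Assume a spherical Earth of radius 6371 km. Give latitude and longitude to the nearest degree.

Convert each endpoint to a unit vector on the sphere (x = cos φ cos λ, y = cos φ sin λ, z = sin φ).
The central angle between the endpoints is δ = arccos(p₁·p₂) ≈ 0.590 rad (33.8°). The total great-circle distance is δ·R ≈ 0.590 × 6371 ≈ 3758 km, so the target fraction is f = 1800/3758 ≈ 0.479.
Interpolate at f ≈ 0.479 with slerp weights a = sin((1−f)δ)/sin δ ≈ 0.544, b = sin(fδ)/sin δ ≈ 0.501.
p = a·p₁ + b·p₂ ≈ (-0.008, -0.086, 0.996); φ = arcsin(p_z) ≈ 85.06°, λ = atan2(p_y, p_x) ≈ -95.13°.

≈ lat 85°, lon -95°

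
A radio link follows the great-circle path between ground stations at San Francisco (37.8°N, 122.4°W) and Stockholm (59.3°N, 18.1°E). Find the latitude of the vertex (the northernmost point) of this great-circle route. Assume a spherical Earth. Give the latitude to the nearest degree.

≈ 75°N

The great circle lies in the plane with unit normal n̂ = (p₁ × p₂)/|p₁ × p₂|.
Here n̂_z ≈ +0.263; the vertex latitude is φ_max = arccos|n̂_z| ≈ 74.8°.
Check via Clairaut: cos φ_max = |cos φ₁| · sin C = cos(37.8°)·sin(19.4°) ≈ 0.263, again giving ≈ 74.8°.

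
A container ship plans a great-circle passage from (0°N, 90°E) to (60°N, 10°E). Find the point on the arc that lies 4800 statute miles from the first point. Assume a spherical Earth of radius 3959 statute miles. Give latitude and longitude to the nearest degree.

≈ (54°N, 37°E)

From cos δ = sin φ₁ sin φ₂ + cos φ₁ cos φ₂ cos Δλ, the central angle is δ ≈ 1.484 rad (85.0°). The total great-circle distance is δ·R ≈ 1.484 × 3959 ≈ 5875 mi, so the target fraction is f = 4800/5875 ≈ 0.817.
Interpolate at f ≈ 0.817 with slerp weights a = sin((1−f)δ)/sin δ ≈ 0.269, b = sin(fδ)/sin δ ≈ 0.940.
p = a·p₁ + b·p₂ ≈ (0.463, 0.351, 0.814); φ = arcsin(p_z) ≈ 54.50°, λ = atan2(p_y, p_x) ≈ 37.15°.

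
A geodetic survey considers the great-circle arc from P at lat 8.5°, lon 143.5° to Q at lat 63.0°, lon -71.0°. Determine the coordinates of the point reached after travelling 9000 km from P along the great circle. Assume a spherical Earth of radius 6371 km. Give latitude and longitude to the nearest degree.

≈ lat 75°, lon -130°

Convert each endpoint to a unit vector on the sphere (x = cos φ cos λ, y = cos φ sin λ, z = sin φ).
The central angle between the endpoints is δ = arccos(p₁·p₂) ≈ 1.811 rad (103.8°). The total great-circle distance is δ·R ≈ 1.811 × 6371 ≈ 11541 km, so the target fraction is f = 9000/11541 ≈ 0.780.
Interpolate at f ≈ 0.780 with slerp weights a = sin((1−f)δ)/sin δ ≈ 0.400, b = sin(fδ)/sin δ ≈ 1.017.
p = a·p₁ + b·p₂ ≈ (-0.168, -0.201, 0.965); φ = arcsin(p_z) ≈ 74.82°, λ = atan2(p_y, p_x) ≈ -129.78°.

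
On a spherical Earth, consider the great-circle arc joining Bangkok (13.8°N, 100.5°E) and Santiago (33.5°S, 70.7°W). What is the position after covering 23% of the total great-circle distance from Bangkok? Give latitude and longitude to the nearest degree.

≈ 20°S, 88°E

From cos δ = sin φ₁ sin φ₂ + cos φ₁ cos φ₂ cos Δλ, the central angle is δ ≈ 2.771 rad (158.7°).
Interpolate at f = 0.23 with slerp weights a = sin((1−f)δ)/sin δ ≈ 2.333, b = sin(fδ)/sin δ ≈ 1.641.
p = a·p₁ + b·p₂ ≈ (0.039, 0.936, -0.349); φ = arcsin(p_z) ≈ -20.43°, λ = atan2(p_y, p_x) ≈ 87.59°.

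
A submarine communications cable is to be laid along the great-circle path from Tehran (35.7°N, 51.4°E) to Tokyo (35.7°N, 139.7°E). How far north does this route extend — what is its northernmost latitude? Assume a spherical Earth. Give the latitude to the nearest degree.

The great circle lies in the plane with unit normal n̂ = (p₁ × p₂)/|p₁ × p₂|.
Here n̂_z ≈ +0.707; the vertex latitude is φ_max = arccos|n̂_z| ≈ 45.0°.

≈ 45°N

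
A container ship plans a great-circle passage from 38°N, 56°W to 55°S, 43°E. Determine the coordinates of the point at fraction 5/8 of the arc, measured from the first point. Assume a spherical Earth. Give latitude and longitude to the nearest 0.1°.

≈ 25.5°S, 7.3°W

Convert each endpoint to a unit vector on the sphere (x = cos φ cos λ, y = cos φ sin λ, z = sin φ).
The central angle between the endpoints is δ = arccos(p₁·p₂) ≈ 2.183 rad (125.1°).
Interpolate at f = 5/8 with slerp weights a = sin((1−f)δ)/sin δ ≈ 0.893, b = sin(fδ)/sin δ ≈ 1.196.
p = a·p₁ + b·p₂ ≈ (0.895, -0.115, -0.430); φ = arcsin(p_z) ≈ -25.50°, λ = atan2(p_y, p_x) ≈ -7.33°.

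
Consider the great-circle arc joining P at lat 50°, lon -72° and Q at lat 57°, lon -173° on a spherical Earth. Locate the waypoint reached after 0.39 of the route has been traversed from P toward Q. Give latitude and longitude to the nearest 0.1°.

≈ lat 63.0°, lon -103.6°

Convert each endpoint to a unit vector on the sphere (x = cos φ cos λ, y = cos φ sin λ, z = sin φ).
The central angle between the endpoints is δ = arccos(p₁·p₂) ≈ 0.957 rad (54.9°).
Interpolate at f = 0.39 with slerp weights a = sin((1−f)δ)/sin δ ≈ 0.674, b = sin(fδ)/sin δ ≈ 0.446.
p = a·p₁ + b·p₂ ≈ (-0.107, -0.442, 0.891); φ = arcsin(p_z) ≈ 62.96°, λ = atan2(p_y, p_x) ≈ -103.64°.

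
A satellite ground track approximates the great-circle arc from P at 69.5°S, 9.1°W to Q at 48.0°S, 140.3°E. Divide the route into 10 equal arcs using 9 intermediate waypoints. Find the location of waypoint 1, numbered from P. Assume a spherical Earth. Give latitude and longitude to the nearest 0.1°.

≈ 74.9°S, 0.0°E

Write both endpoints as unit vectors p₁, p₂ with components (cos φ cos λ, cos φ sin λ, sin φ).
The central angle between the endpoints is δ = arccos(p₁·p₂) ≈ 1.054 rad (60.4°).
Interpolate at f = 1/10 with slerp weights a = sin((1−f)δ)/sin δ ≈ 0.935, b = sin(fδ)/sin δ ≈ 0.121.
p = a·p₁ + b·p₂ ≈ (0.261, -0.000, -0.965); φ = arcsin(p_z) ≈ -74.88°, λ = atan2(p_y, p_x) ≈ -0.01°.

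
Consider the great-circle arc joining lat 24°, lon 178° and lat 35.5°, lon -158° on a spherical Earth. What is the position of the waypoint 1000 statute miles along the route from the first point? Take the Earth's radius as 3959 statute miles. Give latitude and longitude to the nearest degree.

Write both endpoints as unit vectors p₁, p₂ with components (cos φ cos λ, cos φ sin λ, sin φ).
The central angle between the endpoints is δ = arccos(p₁·p₂) ≈ 0.414 rad (23.7°). The total great-circle distance is δ·R ≈ 0.414 × 3959 ≈ 1638 mi, so the target fraction is f = 1000/1638 ≈ 0.611.
Interpolate at f ≈ 0.611 with slerp weights a = sin((1−f)δ)/sin δ ≈ 0.399, b = sin(fδ)/sin δ ≈ 0.622.
p = a·p₁ + b·p₂ ≈ (-0.834, -0.177, 0.523); φ = arcsin(p_z) ≈ 31.55°, λ = atan2(p_y, p_x) ≈ -168.02°.

≈ lat 32°, lon -168°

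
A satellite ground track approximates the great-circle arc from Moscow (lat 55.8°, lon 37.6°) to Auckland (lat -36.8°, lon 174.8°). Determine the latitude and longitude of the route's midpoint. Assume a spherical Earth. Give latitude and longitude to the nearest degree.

The haversine formula gives a central angle δ ≈ 2.542 rad (145.7°) between the endpoints.
Interpolate at f = 1/2 with slerp weights a = sin((1−f)δ)/sin δ ≈ 1.694, b = sin(fδ)/sin δ ≈ 1.694.
p = a·p₁ + b·p₂ ≈ (-0.596, 0.704, 0.386); φ = arcsin(p_z) ≈ 22.72°, λ = atan2(p_y, p_x) ≈ 130.28°.

≈ lat 23°, lon 130°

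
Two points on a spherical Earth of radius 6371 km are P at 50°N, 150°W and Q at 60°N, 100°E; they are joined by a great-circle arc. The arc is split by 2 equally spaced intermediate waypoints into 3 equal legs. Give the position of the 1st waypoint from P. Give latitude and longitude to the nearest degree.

Convert each endpoint to a unit vector on the sphere (x = cos φ cos λ, y = cos φ sin λ, z = sin φ).
The central angle between the endpoints is δ = arccos(p₁·p₂) ≈ 0.984 rad (56.4°).
Interpolate at f = 1/3 with slerp weights a = sin((1−f)δ)/sin δ ≈ 0.733, b = sin(fδ)/sin δ ≈ 0.387.
p = a·p₁ + b·p₂ ≈ (-0.441, -0.045, 0.896); φ = arcsin(p_z) ≈ 63.66°, λ = atan2(p_y, p_x) ≈ -174.19°.

≈ 64°N, 174°W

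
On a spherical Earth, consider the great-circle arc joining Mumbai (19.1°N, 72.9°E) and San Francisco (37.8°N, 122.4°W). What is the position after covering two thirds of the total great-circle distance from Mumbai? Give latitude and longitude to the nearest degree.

≈ 73°N, 163°W

Write both endpoints as unit vectors p₁, p₂ with components (cos φ cos λ, cos φ sin λ, sin φ).
The central angle between the endpoints is δ = arccos(p₁·p₂) ≈ 2.117 rad (121.3°).
Interpolate at f = 2/3 with slerp weights a = sin((1−f)δ)/sin δ ≈ 0.759, b = sin(fδ)/sin δ ≈ 1.156.
p = a·p₁ + b·p₂ ≈ (-0.278, -0.085, 0.957); φ = arcsin(p_z) ≈ 73.07°, λ = atan2(p_y, p_x) ≈ -162.96°.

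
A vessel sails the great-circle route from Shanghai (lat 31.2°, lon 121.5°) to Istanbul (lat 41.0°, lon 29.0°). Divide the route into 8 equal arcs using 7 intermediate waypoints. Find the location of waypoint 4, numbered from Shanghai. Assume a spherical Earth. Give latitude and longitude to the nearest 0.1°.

≈ lat 46.5°, lon 79.0°

The haversine formula gives a central angle δ ≈ 1.254 rad (71.8°) between the endpoints.
Interpolate at f = 4/8 with slerp weights a = sin((1−f)δ)/sin δ ≈ 0.617, b = sin(fδ)/sin δ ≈ 0.617.
p = a·p₁ + b·p₂ ≈ (0.132, 0.676, 0.725); φ = arcsin(p_z) ≈ 46.46°, λ = atan2(p_y, p_x) ≈ 78.99°.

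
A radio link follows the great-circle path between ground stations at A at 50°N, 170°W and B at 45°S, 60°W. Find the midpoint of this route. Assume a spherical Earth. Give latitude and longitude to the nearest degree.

≈ 4°N, 111°W

The haversine formula gives a central angle δ ≈ 2.342 rad (134.2°) between the endpoints.
Interpolate at f = 1/2 with slerp weights a = sin((1−f)δ)/sin δ ≈ 1.285, b = sin(fδ)/sin δ ≈ 1.285.
p = a·p₁ + b·p₂ ≈ (-0.359, -0.930, 0.076); φ = arcsin(p_z) ≈ 4.34°, λ = atan2(p_y, p_x) ≈ -111.11°.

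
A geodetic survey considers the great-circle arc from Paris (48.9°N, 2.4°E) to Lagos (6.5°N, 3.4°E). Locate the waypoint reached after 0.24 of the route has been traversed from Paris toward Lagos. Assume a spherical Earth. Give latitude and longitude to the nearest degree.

From cos δ = sin φ₁ sin φ₂ + cos φ₁ cos φ₂ cos Δλ, the central angle is δ ≈ 0.740 rad (42.4°).
Interpolate at f = 0.24 with slerp weights a = sin((1−f)δ)/sin δ ≈ 0.791, b = sin(fδ)/sin δ ≈ 0.262.
p = a·p₁ + b·p₂ ≈ (0.779, 0.037, 0.626); φ = arcsin(p_z) ≈ 38.72°, λ = atan2(p_y, p_x) ≈ 2.73°.

≈ (39°N, 3°E)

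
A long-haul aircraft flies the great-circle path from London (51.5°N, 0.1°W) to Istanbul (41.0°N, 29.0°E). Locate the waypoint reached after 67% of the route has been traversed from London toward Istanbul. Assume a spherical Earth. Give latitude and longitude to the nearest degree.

≈ 45°N, 21°E

From cos δ = sin φ₁ sin φ₂ + cos φ₁ cos φ₂ cos Δλ, the central angle is δ ≈ 0.393 rad (22.5°).
Interpolate at f = 0.67 with slerp weights a = sin((1−f)δ)/sin δ ≈ 0.338, b = sin(fδ)/sin δ ≈ 0.680.
p = a·p₁ + b·p₂ ≈ (0.659, 0.248, 0.710); φ = arcsin(p_z) ≈ 45.25°, λ = atan2(p_y, p_x) ≈ 20.65°.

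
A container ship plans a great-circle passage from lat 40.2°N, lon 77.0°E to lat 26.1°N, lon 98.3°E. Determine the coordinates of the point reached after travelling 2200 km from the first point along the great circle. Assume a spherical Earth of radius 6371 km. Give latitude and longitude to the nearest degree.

Write both endpoints as unit vectors p₁, p₂ with components (cos φ cos λ, cos φ sin λ, sin φ).
The central angle between the endpoints is δ = arccos(p₁·p₂) ≈ 0.395 rad (22.6°). The total great-circle distance is δ·R ≈ 0.395 × 6371 ≈ 2516 km, so the target fraction is f = 2200/2516 ≈ 0.874.
Interpolate at f ≈ 0.874 with slerp weights a = sin((1−f)δ)/sin δ ≈ 0.129, b = sin(fδ)/sin δ ≈ 0.880.
p = a·p₁ + b·p₂ ≈ (-0.092, 0.878, 0.470); φ = arcsin(p_z) ≈ 28.05°, λ = atan2(p_y, p_x) ≈ 95.98°.

≈ lat 28°N, lon 96°E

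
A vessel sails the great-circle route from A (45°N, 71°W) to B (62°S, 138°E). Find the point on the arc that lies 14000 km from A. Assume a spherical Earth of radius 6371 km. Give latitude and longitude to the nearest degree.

Convert each endpoint to a unit vector on the sphere (x = cos φ cos λ, y = cos φ sin λ, z = sin φ).
The central angle between the endpoints is δ = arccos(p₁·p₂) ≈ 2.726 rad (156.2°). The total great-circle distance is δ·R ≈ 2.726 × 6371 ≈ 17364 km, so the target fraction is f = 14000/17364 ≈ 0.806.
Interpolate at f ≈ 0.806 with slerp weights a = sin((1−f)δ)/sin δ ≈ 1.247, b = sin(fδ)/sin δ ≈ 2.004.
p = a·p₁ + b·p₂ ≈ (-0.412, -0.204, -0.888); φ = arcsin(p_z) ≈ -62.62°, λ = atan2(p_y, p_x) ≈ -153.68°.

≈ (63°S, 154°W)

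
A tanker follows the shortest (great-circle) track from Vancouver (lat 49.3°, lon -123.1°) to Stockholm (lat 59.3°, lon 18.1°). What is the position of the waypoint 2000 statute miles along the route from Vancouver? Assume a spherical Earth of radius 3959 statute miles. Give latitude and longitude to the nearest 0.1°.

From cos δ = sin φ₁ sin φ₂ + cos φ₁ cos φ₂ cos Δλ, the central angle is δ ≈ 1.168 rad (66.9°). The total great-circle distance is δ·R ≈ 1.168 × 3959 ≈ 4622 mi, so the target fraction is f = 2000/4622 ≈ 0.433.
Interpolate at f ≈ 0.433 with slerp weights a = sin((1−f)δ)/sin δ ≈ 0.669, b = sin(fδ)/sin δ ≈ 0.526.
p = a·p₁ + b·p₂ ≈ (0.017, -0.282, 0.959); φ = arcsin(p_z) ≈ 73.60°, λ = atan2(p_y, p_x) ≈ -86.50°.

≈ lat 73.6°, lon -86.5°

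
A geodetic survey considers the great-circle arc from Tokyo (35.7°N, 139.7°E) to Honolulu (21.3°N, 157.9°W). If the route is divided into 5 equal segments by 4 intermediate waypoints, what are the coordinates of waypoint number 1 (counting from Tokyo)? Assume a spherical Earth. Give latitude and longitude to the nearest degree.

≈ (36°N, 153°E)

Convert each endpoint to a unit vector on the sphere (x = cos φ cos λ, y = cos φ sin λ, z = sin φ).
The central angle between the endpoints is δ = arccos(p₁·p₂) ≈ 0.973 rad (55.8°).
Interpolate at f = 1/5 with slerp weights a = sin((1−f)δ)/sin δ ≈ 0.849, b = sin(fδ)/sin δ ≈ 0.234.
p = a·p₁ + b·p₂ ≈ (-0.728, 0.364, 0.581); φ = arcsin(p_z) ≈ 35.50°, λ = atan2(p_y, p_x) ≈ 153.43°.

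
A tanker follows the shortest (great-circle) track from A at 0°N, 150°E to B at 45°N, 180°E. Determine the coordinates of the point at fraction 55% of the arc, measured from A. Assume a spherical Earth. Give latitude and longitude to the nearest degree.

Convert each endpoint to a unit vector on the sphere (x = cos φ cos λ, y = cos φ sin λ, z = sin φ).
The central angle between the endpoints is δ = arccos(p₁·p₂) ≈ 0.912 rad (52.2°).
Interpolate at f = 0.55 with slerp weights a = sin((1−f)δ)/sin δ ≈ 0.505, b = sin(fδ)/sin δ ≈ 0.608.
p = a·p₁ + b·p₂ ≈ (-0.867, 0.252, 0.430); φ = arcsin(p_z) ≈ 25.46°, λ = atan2(p_y, p_x) ≈ 163.77°.

≈ 25°N, 164°E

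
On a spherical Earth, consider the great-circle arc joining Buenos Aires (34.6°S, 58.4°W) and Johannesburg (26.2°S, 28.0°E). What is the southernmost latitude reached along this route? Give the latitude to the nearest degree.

≈ 39°S

The great circle lies in the plane with unit normal n̂ = (p₁ × p₂)/|p₁ × p₂|.
Here n̂_z ≈ +0.772; the vertex latitude is φ_max = arccos|n̂_z| ≈ 39.5°.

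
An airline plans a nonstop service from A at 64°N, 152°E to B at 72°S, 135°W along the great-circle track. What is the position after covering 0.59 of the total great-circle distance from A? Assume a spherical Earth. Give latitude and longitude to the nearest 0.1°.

Convert each endpoint to a unit vector on the sphere (x = cos φ cos λ, y = cos φ sin λ, z = sin φ).
The central angle between the endpoints is δ = arccos(p₁·p₂) ≈ 2.524 rad (144.6°).
Interpolate at f = 0.59 with slerp weights a = sin((1−f)δ)/sin δ ≈ 1.484, b = sin(fδ)/sin δ ≈ 1.721.
p = a·p₁ + b·p₂ ≈ (-0.951, -0.071, -0.302); φ = arcsin(p_z) ≈ -17.60°, λ = atan2(p_y, p_x) ≈ -175.76°.

≈ 17.6°S, 175.8°W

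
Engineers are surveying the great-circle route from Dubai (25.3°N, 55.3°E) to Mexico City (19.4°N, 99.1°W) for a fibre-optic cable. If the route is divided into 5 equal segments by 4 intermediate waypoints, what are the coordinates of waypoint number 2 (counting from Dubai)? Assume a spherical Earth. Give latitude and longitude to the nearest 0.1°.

≈ (60.4°N, 0.6°W)

Write both endpoints as unit vectors p₁, p₂ with components (cos φ cos λ, cos φ sin λ, sin φ).
The central angle between the endpoints is δ = arccos(p₁·p₂) ≈ 2.249 rad (128.8°).
Interpolate at f = 2/5 with slerp weights a = sin((1−f)δ)/sin δ ≈ 1.252, b = sin(fδ)/sin δ ≈ 1.005.
p = a·p₁ + b·p₂ ≈ (0.495, -0.005, 0.869); φ = arcsin(p_z) ≈ 60.35°, λ = atan2(p_y, p_x) ≈ -0.61°.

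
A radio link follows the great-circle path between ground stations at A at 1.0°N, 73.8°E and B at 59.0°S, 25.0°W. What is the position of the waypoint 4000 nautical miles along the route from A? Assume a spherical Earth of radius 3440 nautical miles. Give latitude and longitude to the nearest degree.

The haversine formula gives a central angle δ ≈ 1.665 rad (95.4°) between the endpoints. The total great-circle distance is δ·R ≈ 1.665 × 3440 ≈ 5726 nmi, so the target fraction is f = 4000/5726 ≈ 0.699.
Interpolate at f ≈ 0.699 with slerp weights a = sin((1−f)δ)/sin δ ≈ 0.483, b = sin(fδ)/sin δ ≈ 0.922.
p = a·p₁ + b·p₂ ≈ (0.565, 0.263, -0.782); φ = arcsin(p_z) ≈ -51.43°, λ = atan2(p_y, p_x) ≈ 24.98°.

≈ 51°S, 25°E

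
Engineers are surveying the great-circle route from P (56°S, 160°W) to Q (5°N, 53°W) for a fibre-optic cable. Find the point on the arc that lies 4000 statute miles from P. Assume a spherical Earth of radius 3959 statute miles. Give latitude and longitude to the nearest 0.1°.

≈ (32.3°S, 80.8°W)

Convert each endpoint to a unit vector on the sphere (x = cos φ cos λ, y = cos φ sin λ, z = sin φ).
The central angle between the endpoints is δ = arccos(p₁·p₂) ≈ 1.808 rad (103.6°). The total great-circle distance is δ·R ≈ 1.808 × 3959 ≈ 7158 mi, so the target fraction is f = 4000/7158 ≈ 0.559.
Interpolate at f ≈ 0.559 with slerp weights a = sin((1−f)δ)/sin δ ≈ 0.736, b = sin(fδ)/sin δ ≈ 0.871.
p = a·p₁ + b·p₂ ≈ (0.135, -0.834, -0.535); φ = arcsin(p_z) ≈ -32.32°, λ = atan2(p_y, p_x) ≈ -80.78°.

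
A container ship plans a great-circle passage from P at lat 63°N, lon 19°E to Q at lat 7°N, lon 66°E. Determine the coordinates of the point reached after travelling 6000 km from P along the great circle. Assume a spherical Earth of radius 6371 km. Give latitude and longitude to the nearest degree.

≈ lat 18°N, lon 62°E

Convert each endpoint to a unit vector on the sphere (x = cos φ cos λ, y = cos φ sin λ, z = sin φ).
The central angle between the endpoints is δ = arccos(p₁·p₂) ≈ 1.142 rad (65.4°). The total great-circle distance is δ·R ≈ 1.142 × 6371 ≈ 7275 km, so the target fraction is f = 6000/7275 ≈ 0.825.
Interpolate at f ≈ 0.825 with slerp weights a = sin((1−f)δ)/sin δ ≈ 0.219, b = sin(fδ)/sin δ ≈ 0.889.
p = a·p₁ + b·p₂ ≈ (0.453, 0.839, 0.303); φ = arcsin(p_z) ≈ 17.64°, λ = atan2(p_y, p_x) ≈ 61.63°.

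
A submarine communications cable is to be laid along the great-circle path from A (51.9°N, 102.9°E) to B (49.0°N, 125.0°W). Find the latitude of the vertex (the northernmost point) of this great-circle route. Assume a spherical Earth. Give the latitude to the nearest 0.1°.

The great circle lies in the plane with unit normal n̂ = (p₁ × p₂)/|p₁ × p₂|.
Here n̂_z ≈ +0.317; the vertex latitude is φ_max = arccos|n̂_z| ≈ 71.5°.
Check via Clairaut: cos φ_max = |cos φ₁| · sin C = cos(51.9°)·sin(30.9°) ≈ 0.317, again giving ≈ 71.5°.

≈ 71.5°N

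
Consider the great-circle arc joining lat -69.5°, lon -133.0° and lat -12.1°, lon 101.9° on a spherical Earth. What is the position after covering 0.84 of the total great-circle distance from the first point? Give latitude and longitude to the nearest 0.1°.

From cos δ = sin φ₁ sin φ₂ + cos φ₁ cos φ₂ cos Δλ, the central angle is δ ≈ 1.571 rad (90.0°).
Interpolate at f = 0.84 with slerp weights a = sin((1−f)δ)/sin δ ≈ 0.249, b = sin(fδ)/sin δ ≈ 0.969.
p = a·p₁ + b·p₂ ≈ (-0.255, 0.863, -0.436); φ = arcsin(p_z) ≈ -25.85°, λ = atan2(p_y, p_x) ≈ 106.44°.

≈ lat -25.9°, lon 106.4°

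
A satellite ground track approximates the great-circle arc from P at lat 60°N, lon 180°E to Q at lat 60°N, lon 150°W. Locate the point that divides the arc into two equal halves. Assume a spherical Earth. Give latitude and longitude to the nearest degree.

≈ lat 61°N, lon 165°W

Write both endpoints as unit vectors p₁, p₂ with components (cos φ cos λ, cos φ sin λ, sin φ).
The central angle between the endpoints is δ = arccos(p₁·p₂) ≈ 0.260 rad (14.9°).
Interpolate at f = 1/2 with slerp weights a = sin((1−f)δ)/sin δ ≈ 0.504, b = sin(fδ)/sin δ ≈ 0.504.
p = a·p₁ + b·p₂ ≈ (-0.470, -0.126, 0.873); φ = arcsin(p_z) ≈ 60.85°, λ = atan2(p_y, p_x) ≈ -165.00°.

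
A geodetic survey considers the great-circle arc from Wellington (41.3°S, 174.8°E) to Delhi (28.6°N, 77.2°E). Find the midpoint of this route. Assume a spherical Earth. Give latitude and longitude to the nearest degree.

≈ 10°S, 121°E

Write both endpoints as unit vectors p₁, p₂ with components (cos φ cos λ, cos φ sin λ, sin φ).
The central angle between the endpoints is δ = arccos(p₁·p₂) ≈ 1.986 rad (113.8°).
Interpolate at f = 1/2 with slerp weights a = sin((1−f)δ)/sin δ ≈ 0.915, b = sin(fδ)/sin δ ≈ 0.915.
p = a·p₁ + b·p₂ ≈ (-0.507, 0.846, -0.166); φ = arcsin(p_z) ≈ -9.55°, λ = atan2(p_y, p_x) ≈ 120.92°.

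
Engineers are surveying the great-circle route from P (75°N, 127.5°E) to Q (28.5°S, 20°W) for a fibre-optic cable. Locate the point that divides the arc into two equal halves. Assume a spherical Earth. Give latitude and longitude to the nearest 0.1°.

≈ (35.9°N, 8.1°W)

Write both endpoints as unit vectors p₁, p₂ with components (cos φ cos λ, cos φ sin λ, sin φ).
The central angle between the endpoints is δ = arccos(p₁·p₂) ≈ 2.282 rad (130.7°).
Interpolate at f = 1/2 with slerp weights a = sin((1−f)δ)/sin δ ≈ 1.200, b = sin(fδ)/sin δ ≈ 1.200.
p = a·p₁ + b·p₂ ≈ (0.802, -0.114, 0.586); φ = arcsin(p_z) ≈ 35.91°, λ = atan2(p_y, p_x) ≈ -8.11°.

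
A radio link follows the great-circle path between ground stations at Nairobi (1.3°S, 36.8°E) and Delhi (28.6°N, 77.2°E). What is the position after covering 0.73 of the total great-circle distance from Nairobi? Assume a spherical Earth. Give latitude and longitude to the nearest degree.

≈ 21°N, 65°E

Write both endpoints as unit vectors p₁, p₂ with components (cos φ cos λ, cos φ sin λ, sin φ).
The central angle between the endpoints is δ = arccos(p₁·p₂) ≈ 0.853 rad (48.9°).
Interpolate at f = 0.73 with slerp weights a = sin((1−f)δ)/sin δ ≈ 0.303, b = sin(fδ)/sin δ ≈ 0.774.
p = a·p₁ + b·p₂ ≈ (0.393, 0.844, 0.364); φ = arcsin(p_z) ≈ 21.33°, λ = atan2(p_y, p_x) ≈ 65.03°.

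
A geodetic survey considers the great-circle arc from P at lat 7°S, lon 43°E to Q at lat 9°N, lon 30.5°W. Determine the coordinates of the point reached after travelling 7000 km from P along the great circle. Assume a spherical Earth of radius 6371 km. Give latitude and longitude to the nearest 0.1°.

Write both endpoints as unit vectors p₁, p₂ with components (cos φ cos λ, cos φ sin λ, sin φ).
The central angle between the endpoints is δ = arccos(p₁·p₂) ≈ 1.308 rad (75.0°). The total great-circle distance is δ·R ≈ 1.308 × 6371 ≈ 8336 km, so the target fraction is f = 7000/8336 ≈ 0.840.
Interpolate at f ≈ 0.840 with slerp weights a = sin((1−f)δ)/sin δ ≈ 0.216, b = sin(fδ)/sin δ ≈ 0.922.
p = a·p₁ + b·p₂ ≈ (0.941, -0.316, 0.118); φ = arcsin(p_z) ≈ 6.78°, λ = atan2(p_y, p_x) ≈ -18.58°.

≈ lat 6.8°N, lon 18.6°W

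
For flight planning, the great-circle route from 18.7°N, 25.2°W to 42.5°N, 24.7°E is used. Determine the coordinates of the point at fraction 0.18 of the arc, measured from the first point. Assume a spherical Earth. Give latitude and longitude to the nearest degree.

Write both endpoints as unit vectors p₁, p₂ with components (cos φ cos λ, cos φ sin λ, sin φ).
The central angle between the endpoints is δ = arccos(p₁·p₂) ≈ 0.841 rad (48.2°).
Interpolate at f = 0.18 with slerp weights a = sin((1−f)δ)/sin δ ≈ 0.854, b = sin(fδ)/sin δ ≈ 0.202.
p = a·p₁ + b·p₂ ≈ (0.867, -0.282, 0.410); φ = arcsin(p_z) ≈ 24.23°, λ = atan2(p_y, p_x) ≈ -18.01°.

≈ 24°N, 18°W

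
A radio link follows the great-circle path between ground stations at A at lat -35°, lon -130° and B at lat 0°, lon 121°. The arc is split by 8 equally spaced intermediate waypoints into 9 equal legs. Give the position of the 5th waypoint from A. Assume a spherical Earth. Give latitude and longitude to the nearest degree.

≈ lat -26°, lon 162°

From cos δ = sin φ₁ sin φ₂ + cos φ₁ cos φ₂ cos Δλ, the central angle is δ ≈ 1.841 rad (105.5°).
Interpolate at f = 5/9 with slerp weights a = sin((1−f)δ)/sin δ ≈ 0.757, b = sin(fδ)/sin δ ≈ 0.886.
p = a·p₁ + b·p₂ ≈ (-0.855, 0.284, -0.434); φ = arcsin(p_z) ≈ -25.74°, λ = atan2(p_y, p_x) ≈ 161.63°.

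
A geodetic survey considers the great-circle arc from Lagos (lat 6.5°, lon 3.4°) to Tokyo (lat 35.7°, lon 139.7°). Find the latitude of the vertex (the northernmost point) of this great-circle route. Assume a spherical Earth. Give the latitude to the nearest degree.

≈ 49°

The great circle lies in the plane with unit normal n̂ = (p₁ × p₂)/|p₁ × p₂|.
Here n̂_z ≈ +0.651; the vertex latitude is φ_max = arccos|n̂_z| ≈ 49.4°.
Check via Clairaut: cos φ_max = |cos φ₁| · sin C = cos(6.5°)·sin(41.0°) ≈ 0.651, again giving ≈ 49.4°.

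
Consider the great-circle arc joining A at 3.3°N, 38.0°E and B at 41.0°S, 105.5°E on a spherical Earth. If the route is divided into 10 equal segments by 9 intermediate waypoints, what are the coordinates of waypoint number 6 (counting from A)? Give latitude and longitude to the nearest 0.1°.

Write both endpoints as unit vectors p₁, p₂ with components (cos φ cos λ, cos φ sin λ, sin φ).
The central angle between the endpoints is δ = arccos(p₁·p₂) ≈ 1.318 rad (75.5°).
Interpolate at f = 6/10 with slerp weights a = sin((1−f)δ)/sin δ ≈ 0.520, b = sin(fδ)/sin δ ≈ 0.734.
p = a·p₁ + b·p₂ ≈ (0.261, 0.853, -0.452); φ = arcsin(p_z) ≈ -26.85°, λ = atan2(p_y, p_x) ≈ 73.01°.

≈ 26.9°S, 73.0°E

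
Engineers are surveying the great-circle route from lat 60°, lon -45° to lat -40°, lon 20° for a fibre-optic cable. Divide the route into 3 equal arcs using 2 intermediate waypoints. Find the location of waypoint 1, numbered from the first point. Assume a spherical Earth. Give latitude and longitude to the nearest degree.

≈ lat 29°, lon -13°

Convert each endpoint to a unit vector on the sphere (x = cos φ cos λ, y = cos φ sin λ, z = sin φ).
The central angle between the endpoints is δ = arccos(p₁·p₂) ≈ 1.977 rad (113.3°).
Interpolate at f = 1/3 with slerp weights a = sin((1−f)δ)/sin δ ≈ 1.054, b = sin(fδ)/sin δ ≈ 0.666.
p = a·p₁ + b·p₂ ≈ (0.852, -0.198, 0.484); φ = arcsin(p_z) ≈ 28.96°, λ = atan2(p_y, p_x) ≈ -13.08°.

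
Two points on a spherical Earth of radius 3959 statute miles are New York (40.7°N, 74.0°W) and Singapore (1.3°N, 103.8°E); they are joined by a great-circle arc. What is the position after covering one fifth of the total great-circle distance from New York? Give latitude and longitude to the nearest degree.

The haversine formula gives a central angle δ ≈ 2.408 rad (138.0°) between the endpoints.
Interpolate at f = 1/5 with slerp weights a = sin((1−f)δ)/sin δ ≈ 1.400, b = sin(fδ)/sin δ ≈ 0.692.
p = a·p₁ + b·p₂ ≈ (0.128, -0.349, 0.928); φ = arcsin(p_z) ≈ 68.20°, λ = atan2(p_y, p_x) ≈ -69.90°.

≈ (68°N, 70°W)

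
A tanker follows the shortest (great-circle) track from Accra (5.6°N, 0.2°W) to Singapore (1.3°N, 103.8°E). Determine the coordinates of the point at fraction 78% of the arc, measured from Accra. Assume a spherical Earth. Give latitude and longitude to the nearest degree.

Convert each endpoint to a unit vector on the sphere (x = cos φ cos λ, y = cos φ sin λ, z = sin φ).
The central angle between the endpoints is δ = arccos(p₁·p₂) ≈ 1.812 rad (103.8°).
Interpolate at f = 0.78 with slerp weights a = sin((1−f)δ)/sin δ ≈ 0.400, b = sin(fδ)/sin δ ≈ 1.017.
p = a·p₁ + b·p₂ ≈ (0.155, 0.986, 0.062); φ = arcsin(p_z) ≈ 3.56°, λ = atan2(p_y, p_x) ≈ 81.05°.

≈ 4°N, 81°E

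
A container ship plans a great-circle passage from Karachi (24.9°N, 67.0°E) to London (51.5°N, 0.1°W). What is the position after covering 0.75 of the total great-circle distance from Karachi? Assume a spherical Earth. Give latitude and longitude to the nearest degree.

Convert each endpoint to a unit vector on the sphere (x = cos φ cos λ, y = cos φ sin λ, z = sin φ).
The central angle between the endpoints is δ = arccos(p₁·p₂) ≈ 0.989 rad (56.7°).
Interpolate at f = 0.75 with slerp weights a = sin((1−f)δ)/sin δ ≈ 0.293, b = sin(fδ)/sin δ ≈ 0.809.
p = a·p₁ + b·p₂ ≈ (0.607, 0.244, 0.756); φ = arcsin(p_z) ≈ 49.13°, λ = atan2(p_y, p_x) ≈ 21.87°.

≈ (49°N, 22°E)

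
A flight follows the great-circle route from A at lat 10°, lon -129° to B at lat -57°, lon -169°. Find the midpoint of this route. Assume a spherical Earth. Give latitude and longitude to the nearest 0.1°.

≈ lat -24.7°, lon -143.0°

Write both endpoints as unit vectors p₁, p₂ with components (cos φ cos λ, cos φ sin λ, sin φ).
The central angle between the endpoints is δ = arccos(p₁·p₂) ≈ 1.302 rad (74.6°).
Interpolate at f = 1/2 with slerp weights a = sin((1−f)δ)/sin δ ≈ 0.629, b = sin(fδ)/sin δ ≈ 0.629.
p = a·p₁ + b·p₂ ≈ (-0.726, -0.546, -0.418); φ = arcsin(p_z) ≈ -24.71°, λ = atan2(p_y, p_x) ≈ -143.02°.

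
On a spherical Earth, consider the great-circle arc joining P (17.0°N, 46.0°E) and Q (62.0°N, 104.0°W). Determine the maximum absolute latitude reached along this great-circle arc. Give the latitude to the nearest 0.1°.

≈ 76.9°N

The great circle lies in the plane with unit normal n̂ = (p₁ × p₂)/|p₁ × p₂|.
Here n̂_z ≈ -0.226; the vertex latitude is φ_max = arccos|n̂_z| ≈ 76.9°.
Check via Clairaut: cos φ_max = |cos φ₁| · sin C = cos(17.0°)·sin(13.7°) ≈ 0.226, again giving ≈ 76.9°.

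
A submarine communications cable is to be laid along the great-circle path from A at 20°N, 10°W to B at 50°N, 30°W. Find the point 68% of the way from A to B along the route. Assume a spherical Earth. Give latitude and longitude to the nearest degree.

≈ 41°N, 22°W

Write both endpoints as unit vectors p₁, p₂ with components (cos φ cos λ, cos φ sin λ, sin φ).
The central angle between the endpoints is δ = arccos(p₁·p₂) ≈ 0.592 rad (33.9°).
Interpolate at f = 0.68 with slerp weights a = sin((1−f)δ)/sin δ ≈ 0.337, b = sin(fδ)/sin δ ≈ 0.702.
p = a·p₁ + b·p₂ ≈ (0.703, -0.281, 0.653); φ = arcsin(p_z) ≈ 40.79°, λ = atan2(p_y, p_x) ≈ -21.76°.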